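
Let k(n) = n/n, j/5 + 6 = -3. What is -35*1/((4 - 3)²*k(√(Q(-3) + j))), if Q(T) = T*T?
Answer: -35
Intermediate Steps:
Q(T) = T²
j = -45 (j = -30 + 5*(-3) = -30 - 15 = -45)
k(n) = 1
-35*1/((4 - 3)²*k(√(Q(-3) + j))) = -35/(4 - 3)² = -35/1 = -35*1 = -35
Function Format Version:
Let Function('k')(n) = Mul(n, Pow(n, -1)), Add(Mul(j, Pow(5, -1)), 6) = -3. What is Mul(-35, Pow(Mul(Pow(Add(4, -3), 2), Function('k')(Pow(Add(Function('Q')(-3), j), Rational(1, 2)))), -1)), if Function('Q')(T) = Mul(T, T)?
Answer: -35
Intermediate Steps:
Function('Q')(T) = Pow(T, 2)
j = -45 (j = Add(-30, Mul(5, -3)) = Add(-30, -15) = -45)
Function('k')(n) = 1
Mul(-35, Pow(Mul(Pow(Add(4, -3), 2), Function('k')(Pow(Add(Function('Q')(-3), j), Rational(1, 2)))), -1)) = Mul(-35, Pow(Mul(Pow(Add(4, -3), 2), 1), -1)) = Mul(-35, Pow(Mul(Pow(1, 2), 1), -1)) = Mul(-35, Pow(Mul(1, 1), -1)) = Mul(-35, Pow(1, -1)) = Mul(-35, 1) = -35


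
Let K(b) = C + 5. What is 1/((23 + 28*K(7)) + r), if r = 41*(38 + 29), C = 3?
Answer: 1/2994 ≈ 0.00033400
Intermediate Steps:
K(b) = 8 (K(b) = 3 + 5 = 8)
r = 2747 (r = 41*67 = 2747)
1/((23 + 28*K(7)) + r) = 1/((23 + 28*8) + 2747) = 1/((23 + 224) + 2747) = 1/(247 + 2747) = 1/2994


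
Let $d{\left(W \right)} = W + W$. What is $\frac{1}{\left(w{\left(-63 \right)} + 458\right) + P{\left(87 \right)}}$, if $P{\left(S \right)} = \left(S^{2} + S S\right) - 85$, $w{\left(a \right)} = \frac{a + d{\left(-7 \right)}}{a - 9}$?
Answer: $\frac{72}{1116869} \approx 6.4466 \cdot 10^{-5}$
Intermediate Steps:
$d{\left(W \right)} = 2 W$
$w{\left(a \right)} = \frac{-14 + a}{-9 + a}$ ($w{\left(a \right)} = \frac{a + 2 \left(-7\right)}{a - 9} = \frac{a - 14}{-9 + a} = \frac{-14 + a}{-9 + a}$)
$P{\left(S \right)} = -85 + 2 S^{2}$ ($P{\left(S \right)} = \left(S^{2} + S^{2}\right) - 85 = 2 S^{2} - 85 = -85 + 2 S^{2}$)
$\frac{1}{\left(w{\left(-63 \right)} + 458\right) + P{\left(87 \right)}} = \frac{1}{\left(\frac{-14 - 63}{-9 - 63} + 458\right) - \left(85 - 2 \cdot 87^{2}\right)} = \frac{1}{\left(\frac{1}{-72} \left(-77\right) + 458\right) + \left(-85 + 2 \cdot 7569\right)} = \frac{1}{\left(\left(- \frac{1}{72}\right) \left(-77\right) + 458\right) + \left(-85 + 15138\right)} = \frac{1}{\left(\frac{77}{72} + 458\right) + 15053} = \frac{1}{\frac{33053}{72} + 15053} = \frac{1}{\frac{1116869}{72}} = \frac{72}{1116869}$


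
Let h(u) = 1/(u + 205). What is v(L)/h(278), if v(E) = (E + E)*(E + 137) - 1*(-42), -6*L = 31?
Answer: -3826165/6 ≈ -6.3769e+5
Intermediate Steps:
L = -31/6 (L = -⅙*31 = -31/6 ≈ -5.1667)
h(u) = 1/(205 + u)
v(E) = 42 + 2*E*(137 + E) (v(E) = (2*E)*(137 + E) + 42 = 2*E*(137 + E) + 42 = 42 + 2*E*(137 + E))
v(L)/h(278) = (42 + 2*(-31/6)² + 274*(-31/6))/(1/(205 + 278)) = (42 + 2*(961/36) - 4247/3)/(1/483) = (42 + 961/18 - 4247/3)/(1/483) = -23765/18*483 = -3826165/6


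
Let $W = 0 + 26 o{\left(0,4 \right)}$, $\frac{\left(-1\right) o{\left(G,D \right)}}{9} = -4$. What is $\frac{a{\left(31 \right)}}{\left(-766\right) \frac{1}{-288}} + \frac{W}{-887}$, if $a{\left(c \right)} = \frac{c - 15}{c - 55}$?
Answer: $- \frac{443640}{339721} \approx -1.3059$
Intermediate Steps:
$o{\left(G,D \right)} = 36$ ($o{\left(G,D \right)} = \left(-9\right) \left(-4\right) = 36$)
$a{\left(c \right)} = \frac{-15 + c}{-55 + c}$
$W = 936$ ($W = 0 + 26 \cdot 36 = 0 + 936 = 936$)
$\frac{a{\left(31 \right)}}{\left(-766\right) \frac{1}{-288}} + \frac{W}{-887} = \frac{\frac{1}{-55 + 31} \left(-15 + 31\right)}{\left(-766\right) \frac{1}{-288}} + \frac{936}{-887} = \frac{\frac{1}{-24} \cdot 16}{\left(-766\right) \left(- \frac{1}{288}\right)} + 936 \left(- \frac{1}{887}\right) = \frac{\left(- \frac{1}{24}\right) 16}{\frac{383}{144}} - \frac{936}{887} = \left(- \frac{2}{3}\right) \frac{144}{383} - \frac{936}{887} = - \frac{96}{383} - \frac{936}{887} = - \frac{443640}{339721}$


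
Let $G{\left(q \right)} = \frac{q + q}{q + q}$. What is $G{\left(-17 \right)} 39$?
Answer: $39$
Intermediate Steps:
$G{\left(q \right)} = 1$ ($G{\left(q \right)} = \frac{2 q}{2 q} = 2 q \frac{1}{2 q} = 1$)
$G{\left(-17 \right)} 39 = 1 \cdot 39 = 39$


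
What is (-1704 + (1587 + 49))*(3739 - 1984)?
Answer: -119340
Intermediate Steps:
(-1704 + (1587 + 49))*(3739 - 1984) = (-1704 + 1636)*1755 = -68*1755 = -119340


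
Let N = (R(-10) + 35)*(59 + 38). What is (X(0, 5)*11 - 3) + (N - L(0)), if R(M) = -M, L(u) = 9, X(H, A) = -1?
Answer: 4342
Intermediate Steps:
N = 4365 (N = (-1*(-10) + 35)*(59 + 38) = (10 + 35)*97 = 45*97 = 4365)
(X(0, 5)*11 - 3) + (N - L(0)) = (-1*11 - 3) + (4365 - 1*9) = (-11 - 3) + (4365 - 9) = -14 + 4356 = 4342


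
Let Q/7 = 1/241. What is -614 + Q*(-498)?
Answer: -151460/241 ≈ -628.46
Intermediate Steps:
Q = 7/241 ≈ 0.029046
-614 + Q*(-498) = -614 + (7/241)*(-498) = -614 - 3486/241 = -151460/241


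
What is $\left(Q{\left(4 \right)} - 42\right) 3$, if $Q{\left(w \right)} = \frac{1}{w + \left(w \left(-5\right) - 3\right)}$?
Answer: $- \frac{2397}{19} \approx -126.16$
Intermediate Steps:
$Q{\left(w \right)} = \frac{1}{-3 - 4 w}$ ($Q{\left(w \right)} = \frac{1}{w - \left(3 + 5 w\right)} = \frac{1}{-3 - 4 w}$)
$\left(Q{\left(4 \right)} - 42\right) 3 = \left(- \frac{1}{3 + 4 \cdot 4} - 42\right) 3 = \left(- \frac{1}{3 + 16} - 42\right) 3 = \left(- \frac{1}{19} - 42\right) 3 = \left(- \frac{799}{19}\right) 3 = - \frac{2397}{19}$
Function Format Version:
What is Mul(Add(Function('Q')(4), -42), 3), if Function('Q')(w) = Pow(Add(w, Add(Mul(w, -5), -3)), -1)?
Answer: Rational(-2397, 19) ≈ -126.16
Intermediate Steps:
Function('Q')(w) = Pow(Add(-3, Mul(-4, w)), -1) (Function('Q')(w) = Pow(Add(w, Add(Mul(-5, w), -3)), -1) = Pow(Add(w, Add(-3, Mul(-5, w))), -1) = Pow(Add(-3, Mul(-4, w)), -1))
Mul(Add(Function('Q')(4), -42), 3) = Mul(Add(Mul(-1, Pow(Add(3, Mul(4, 4)), -1)), -42), 3) = Mul(Add(Mul(-1, Pow(Add(3, 16), -1)), -42), 3) = Mul(Add(Mul(-1, Pow(19, -1)), -42), 3) = Mul(Add(Mul(-1, Rational(1, 19)), -42), 3) = Mul(Add(Rational(-1, 19), -42), 3) = Mul(Rational(-799, 19), 3) = Rational(-2397, 19)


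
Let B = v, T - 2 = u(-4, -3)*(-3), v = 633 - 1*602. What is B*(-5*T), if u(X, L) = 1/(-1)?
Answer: -775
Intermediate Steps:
v = 31 (v = 633 - 602 = 31)
u(X, L) = -1
T = 5 (T = 2 - 1*(-3) = 2 + 3 = 5)
B = 31
B*(-5*T) = 31*(-5*5) = 31*(-25) = -775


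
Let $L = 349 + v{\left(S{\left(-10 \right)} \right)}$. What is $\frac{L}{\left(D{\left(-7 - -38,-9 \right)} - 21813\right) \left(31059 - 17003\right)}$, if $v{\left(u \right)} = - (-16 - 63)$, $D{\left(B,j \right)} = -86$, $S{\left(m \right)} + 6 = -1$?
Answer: $- \frac{107}{76953086} \approx -1.3905 \cdot 10^{-6}$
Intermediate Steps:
$S{\left(m \right)} = -7$ ($S{\left(m \right)} = -6 - 1 = -7$)
$v{\left(u \right)} = 79$ ($v{\left(u \right)} = \left(-1\right) \left(-79\right) = 79$)
$L = 428$ ($L = 349 + 79 = 428$)
$\frac{L}{\left(D{\left(-7 - -38,-9 \right)} - 21813\right) \left(31059 - 17003\right)} = \frac{428}{\left(-86 - 21813\right) \left(31059 - 17003\right)} = \frac{428}{\left(-21899\right) 14056} = \frac{428}{-307812344} = 428 \left(- \frac{1}{307812344}\right) = - \frac{107}{76953086}$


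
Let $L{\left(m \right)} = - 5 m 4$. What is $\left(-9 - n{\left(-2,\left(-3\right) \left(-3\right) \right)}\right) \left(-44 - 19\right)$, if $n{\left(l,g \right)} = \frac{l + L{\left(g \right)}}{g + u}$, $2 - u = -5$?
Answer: $- \frac{1197}{8} \approx -149.63$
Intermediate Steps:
$L{\left(m \right)} = - 20 m$
$u = 7$ ($u = 2 - -5 = 2 + 5 = 7$)
$n{\left(l,g \right)} = \frac{l - 20 g}{7 + g}$ ($n{\left(l,g \right)} = \frac{l - 20 g}{g + 7} = \frac{l - 20 g}{7 + g}$)
$\left(-9 - n{\left(-2,\left(-3\right) \left(-3\right) \right)}\right) \left(-44 - 19\right) = \left(-9 - \frac{-2 - 20 \left(\left(-3\right) \left(-3\right)\right)}{7 - -9}\right) \left(-44 - 19\right) = \left(-9 - \frac{-2 - 180}{7 + 9}\right) \left(-63\right) = \left(-9 - \frac{-2 - 180}{16}\right) \left(-63\right) = \left(-9 - \frac{1}{16} \left(-182\right)\right) \left(-63\right) = \left(-9 - - \frac{91}{8}\right) \left(-63\right) = \left(-9 + \frac{91}{8}\right) \left(-63\right) = \frac{19}{8} \left(-63\right) = - \frac{1197}{8}$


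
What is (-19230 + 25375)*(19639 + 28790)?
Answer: 297596205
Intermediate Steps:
(-19230 + 25375)*(19639 + 28790) = 6145*48429 = 297596205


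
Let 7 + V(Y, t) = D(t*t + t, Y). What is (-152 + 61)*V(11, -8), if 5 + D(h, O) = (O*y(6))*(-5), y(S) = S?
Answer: 31122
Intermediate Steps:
D(h, O) = -5 - 30*O (D(h, O) = -5 + (O*6)*(-5) = -5 + (6*O)*(-5) = -5 - 30*O)
V(Y, t) = -12 - 30*Y (V(Y, t) = -7 + (-5 - 30*Y) = -12 - 30*Y)
(-152 + 61)*V(11, -8) = (-152 + 61)*(-12 - 30*11) = -91*(-12 - 330) = -91*(-342) = 31122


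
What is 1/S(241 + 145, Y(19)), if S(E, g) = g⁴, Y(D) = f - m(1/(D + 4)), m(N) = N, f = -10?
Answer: 279841/2847396321 ≈ 9.8280e-5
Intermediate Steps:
Y(D) = -10 - 1/(4 + D) (Y(D) = -10 - 1/(D + 4) = -10 - 1/(4 + D))
1/S(241 + 145, Y(19)) = 1/(((-41 - 10*19)/(4 + 19))⁴) = 1/(((-41 - 190)/23)⁴) = 1/(((1/23)*(-231))⁴) = 1/((-231/23)⁴) = 1/(2847396321/279841) = 279841/2847396321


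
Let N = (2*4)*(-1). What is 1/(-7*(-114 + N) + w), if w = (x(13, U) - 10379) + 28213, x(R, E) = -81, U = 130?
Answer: 1/18607 ≈ 5.3743e-5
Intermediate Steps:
N = -8 (N = 8*(-1) = -8)
w = 17753 (w = (-81 - 10379) + 28213 = -10460 + 28213 = 17753)
1/(-7*(-114 + N) + w) = 1/(-7*(-114 - 8) + 17753) = 1/(-7*(-122) + 17753) = 1/(854 + 17753) = 1/18607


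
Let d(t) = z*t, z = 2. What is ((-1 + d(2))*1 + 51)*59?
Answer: 3186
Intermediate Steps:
d(t) = 2*t
((-1 + d(2))*1 + 51)*59 = ((-1 + 2*2)*1 + 51)*59 = ((-1 + 4)*1 + 51)*59 = (3*1 + 51)*59 = (3 + 51)*59 = 54*59 = 3186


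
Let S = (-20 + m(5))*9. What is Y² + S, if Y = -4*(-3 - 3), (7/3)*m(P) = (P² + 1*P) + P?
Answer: 531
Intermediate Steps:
m(P) = 3*P²/7 + 6*P/7 (m(P) = 3*((P² + 1*P) + P)/7 = 3*((P² + P) + P)/7 = 3*((P + P²) + P)/7 = 3*(P² + 2*P)/7 = 3*P²/7 + 6*P/7)
S = -45 (S = (-20 + (3/7)*5*(2 + 5))*9 = (-20 + (3/7)*5*7)*9 = (-20 + 15)*9 = -5*9 = -45)
Y = 24 (Y = -4*(-6) = 24)
Y² + S = 24² - 45 = 576 - 45 = 531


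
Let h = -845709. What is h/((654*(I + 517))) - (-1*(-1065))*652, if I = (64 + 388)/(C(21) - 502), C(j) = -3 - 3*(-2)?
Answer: -38983854589637/56141758 ≈ -6.9438e+5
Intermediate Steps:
C(j) = 3 (C(j) = -3 + 6 = 3)
I = -452/499 (I = (64 + 388)/(3 - 502) = 452/(-499) = 452*(-1/499) = -452/499 ≈ -0.90581)
h/((654*(I + 517))) - (-1*(-1065))*652 = -845709*1/(654*(-452/499 + 517)) - (-1*(-1065))*652 = -845709/(654*(257531/499)) - 1065*652 = -845709/168425274/499 - 1*694380 = -845709*499/168425274 - 694380 = -140669597/56141758 - 694380 = -38983854589637/56141758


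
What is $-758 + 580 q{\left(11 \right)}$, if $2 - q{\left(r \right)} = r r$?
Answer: $-69778$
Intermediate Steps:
$q{\left(r \right)} = 2 - r^{2}$ ($q{\left(r \right)} = 2 - r r = 2 - r^{2}$)
$-758 + 580 q{\left(11 \right)} = -758 + 580 \left(2 - 11^{2}\right) = -758 + 580 \left(2 - 121\right) = -758 + 580 \left(-119\right) = -758 - 69020 = -69778$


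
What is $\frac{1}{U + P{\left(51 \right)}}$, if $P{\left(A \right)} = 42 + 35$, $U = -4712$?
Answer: $- \frac{1}{4635} \approx -0.00021575$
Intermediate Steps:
$P{\left(A \right)} = 77$
$\frac{1}{U + P{\left(51 \right)}} = \frac{1}{-4712 + 77} = \frac{1}{-4635} = - \frac{1}{4635}$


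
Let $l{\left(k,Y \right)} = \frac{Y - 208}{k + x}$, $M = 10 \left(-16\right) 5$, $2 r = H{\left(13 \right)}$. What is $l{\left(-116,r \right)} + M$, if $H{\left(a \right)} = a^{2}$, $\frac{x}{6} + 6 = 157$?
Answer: $- \frac{1264247}{1580} \approx -800.16$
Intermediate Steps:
$x = 906$ ($x = -36 + 6 \cdot 157 = -36 + 942 = 906$)
$r = \frac{169}{2}$ ($r = \frac{13^{2}}{2} = \frac{1}{2} \cdot 169 = \frac{169}{2} \approx 84.5$)
$M = -800$ ($M = \left(-160\right) 5 = -800$)
$l{\left(k,Y \right)} = \frac{-208 + Y}{906 + k}$ ($l{\left(k,Y \right)} = \frac{Y - 208}{k + 906} = \frac{-208 + Y}{906 + k}$)
$l{\left(-116,r \right)} + M = \frac{-208 + \frac{169}{2}}{906 - 116} - 800 = \frac{1}{790} \left(- \frac{247}{2}\right) - 800 = - \frac{247}{1580} - 800 = - \frac{1264247}{1580}$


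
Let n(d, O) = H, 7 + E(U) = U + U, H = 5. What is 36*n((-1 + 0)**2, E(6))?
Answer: 180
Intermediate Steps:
E(U) = -7 + 2*U (E(U) = -7 + (U + U) = -7 + 2*U)
n(d, O) = 5
36*n((-1 + 0)**2, E(6)) = 36*5 = 180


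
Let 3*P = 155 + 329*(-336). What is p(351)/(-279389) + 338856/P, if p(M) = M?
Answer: -284056663491/30841472321 ≈ -9.2102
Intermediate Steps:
P = -110389/3 (P = (155 + 329*(-336))/3 = (155 - 110544)/3 = (⅓)*(-110389) = -110389/3 ≈ -36796.)
p(351)/(-279389) + 338856/P = 351/(-279389) + 338856/(-110389/3) = 351*(-1/279389) + 338856*(-3/110389) = -351/279389 - 1016568/110389 = -284056663491/30841472321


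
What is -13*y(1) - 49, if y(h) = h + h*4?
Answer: -114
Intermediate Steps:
y(h) = 5*h (y(h) = h + 4*h = 5*h)
-13*y(1) - 49 = -65 - 49 = -114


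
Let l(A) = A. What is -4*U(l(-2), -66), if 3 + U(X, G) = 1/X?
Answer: 14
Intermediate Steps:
U(X, G) = -3 + 1/X
-4*U(l(-2), -66) = -4*(-3 + 1/(-2)) = -4*(-3 - 1/2) = -4*(-7/2) = 14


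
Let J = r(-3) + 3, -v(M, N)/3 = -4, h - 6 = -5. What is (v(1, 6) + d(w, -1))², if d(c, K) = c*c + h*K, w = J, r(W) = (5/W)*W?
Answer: 5625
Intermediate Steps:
r(W) = 5
h = 1 (h = 6 - 5 = 1)
v(M, N) = 12 (v(M, N) = -3*(-4) = 12)
J = 8 (J = 5 + 3 = 8)
w = 8
d(c, K) = K + c² (d(c, K) = c*c + 1*K = c² + K = K + c²)
(v(1, 6) + d(w, -1))² = (12 + (-1 + 8²))² = (12 + (-1 + 64))² = (12 + 63)² = 75² = 5625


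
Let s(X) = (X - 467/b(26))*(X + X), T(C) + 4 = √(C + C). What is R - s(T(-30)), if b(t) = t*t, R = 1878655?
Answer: 317506633/169 + 5875*I*√15/169 ≈ 1.8787e+6 + 134.64*I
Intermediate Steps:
b(t) = t²
T(C) = -4 + √2*√C (T(C) = -4 + √(C + C) = -4 + √(2*C) = -4 + √2*√C)
s(X) = 2*X*(-467/676 + X) (s(X) = (X - 467/(26²))*(X + X) = (X - 467/676)*(2*X) = (-467/676 + X)*(2*X) = 2*X*(-467/676 + X))
R - s(T(-30)) = 1878655 - (-4 + √2*√(-30))*(-467 + 676*(-4 + √2*√(-30)))/338 = 1878655 - (-4 + √2*(I*√30))*(-467 + 676*(-4 + √2*(I*√30)))/338 = 1878655 - (-4 + 2*I*√15)*(-467 + 676*(-4 + 2*I*√15))/338 = 1878655 - (-4 + 2*I*√15)*(-467 + (-2704 + 1352*I*√15))/338 = 1878655 - (-4 + 2*I*√15)*(-3171 + 1352*I*√15)/338 = 1878655 - (-3171 + 1352*I*√15)*(-4 + 2*I*√15)/338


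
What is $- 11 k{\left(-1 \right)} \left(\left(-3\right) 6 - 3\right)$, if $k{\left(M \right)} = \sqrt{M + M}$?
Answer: $231 i \sqrt{2} \approx 326.68 i$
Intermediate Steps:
$k{\left(M \right)} = \sqrt{2} \sqrt{M}$ ($k{\left(M \right)} = \sqrt{2 M} = \sqrt{2} \sqrt{M}$)
$- 11 k{\left(-1 \right)} \left(\left(-3\right) 6 - 3\right) = - 11 \sqrt{2} \sqrt{-1} \left(\left(-3\right) 6 - 3\right) = - 11 \sqrt{2} i \left(-18 - 3\right) = - 11 i \sqrt{2} \left(-21\right) = 231 i \sqrt{2}$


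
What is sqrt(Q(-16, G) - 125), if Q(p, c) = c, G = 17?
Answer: 6*I*sqrt(3) ≈ 10.392*I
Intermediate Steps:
sqrt(Q(-16, G) - 125) = sqrt(17 - 125) = sqrt(-108) = 6*I*sqrt(3)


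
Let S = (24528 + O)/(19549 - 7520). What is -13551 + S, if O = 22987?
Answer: -162957464/12029 ≈ -13547.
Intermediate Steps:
S = 47515/12029 (S = (24528 + 22987)/(19549 - 7520) = 47515/12029 ≈ 3.9500)
-13551 + S = -13551 + 47515/12029 = -162957464/12029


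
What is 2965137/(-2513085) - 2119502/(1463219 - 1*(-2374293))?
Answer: -397743750067/229618901060 ≈ -1.7322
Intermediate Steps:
2965137/(-2513085) - 2119502/(1463219 - 1*(-2374293)) = 2965137*(-1/2513085) - 2119502/(1463219 + 2374293) = -988379/837695 - 2119502/3837512 = -988379/837695 - 2119502*1/3837512 = -988379/837695 - 151393/274108 = -397743750067/229618901060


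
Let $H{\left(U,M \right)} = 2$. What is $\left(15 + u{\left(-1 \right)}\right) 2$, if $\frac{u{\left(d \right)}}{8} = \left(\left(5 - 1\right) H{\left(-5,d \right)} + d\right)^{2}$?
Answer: $814$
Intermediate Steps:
$u{\left(d \right)} = 8 \left(8 + d\right)^{2}$ ($u{\left(d \right)} = 8 \left(\left(5 - 1\right) 2 + d\right)^{2} = 8 \left(4 \cdot 2 + d\right)^{2} = 8 \left(8 + d\right)^{2}$)
$\left(15 + u{\left(-1 \right)}\right) 2 = \left(15 + 8 \left(8 - 1\right)^{2}\right) 2 = \left(15 + 8 \cdot 7^{2}\right) 2 = \left(15 + 8 \cdot 49\right) 2 = \left(15 + 392\right) 2 = 407 \cdot 2 = 814$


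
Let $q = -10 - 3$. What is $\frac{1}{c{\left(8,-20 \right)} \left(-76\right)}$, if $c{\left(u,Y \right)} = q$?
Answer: $\frac{1}{988} \approx 0.0010121$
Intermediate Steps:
$q = -13$ ($q = -10 - 3 = -13$)
$c{\left(u,Y \right)} = -13$
$\frac{1}{c{\left(8,-20 \right)} \left(-76\right)} = \frac{1}{\left(-13\right) \left(-76\right)} = \frac{1}{988}$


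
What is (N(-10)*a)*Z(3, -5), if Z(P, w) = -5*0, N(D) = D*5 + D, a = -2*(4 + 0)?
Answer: 0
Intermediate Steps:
a = -8 (a = -2*4 = -8)
N(D) = 6*D (N(D) = 5*D + D = 6*D)
Z(P, w) = 0
(N(-10)*a)*Z(3, -5) = ((6*(-10))*(-8))*0 = -60*(-8)*0 = 480*0 = 0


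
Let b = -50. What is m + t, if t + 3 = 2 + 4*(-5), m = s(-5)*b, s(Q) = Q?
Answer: 229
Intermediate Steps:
m = 250 (m = -5*(-50) = 250)
t = -21 (t = -3 + (2 + 4*(-5)) = -3 + (2 - 20) = -3 - 18 = -21)
m + t = 250 - 21 = 229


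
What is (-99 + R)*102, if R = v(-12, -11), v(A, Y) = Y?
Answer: -11220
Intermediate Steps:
R = -11
(-99 + R)*102 = (-99 - 11)*102 = -110*102 = -11220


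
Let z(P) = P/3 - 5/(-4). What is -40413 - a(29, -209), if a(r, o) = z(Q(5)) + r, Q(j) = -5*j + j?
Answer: -485239/12 ≈ -40437.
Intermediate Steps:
Q(j) = -4*j
z(P) = 5/4 + P/3 (z(P) = P*(⅓) - 5*(-¼) = P/3 + 5/4 = 5/4 + P/3)
a(r, o) = -65/12 + r (a(r, o) = (5/4 + (-4*5)/3) + r = (5/4 + (⅓)*(-20)) + r = (5/4 - 20/3) + r = -65/12 + r)
-40413 - a(29, -209) = -40413 - (-65/12 + 29) = -40413 - 1*283/12 = -40413 - 283/12 = -485239/12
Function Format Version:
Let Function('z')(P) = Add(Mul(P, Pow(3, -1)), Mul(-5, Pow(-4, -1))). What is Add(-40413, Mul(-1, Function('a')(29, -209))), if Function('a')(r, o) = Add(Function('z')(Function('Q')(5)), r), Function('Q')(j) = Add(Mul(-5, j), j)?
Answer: Rational(-485239, 12) ≈ -40437.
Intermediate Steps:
Function('Q')(j) = Mul(-4, j)
Function('z')(P) = Add(Rational(5, 4), Mul(Rational(1, 3), P)) (Function('z')(P) = Add(Mul(P, Rational(1, 3)), Mul(-5, Rational(-1, 4))) = Add(Mul(Rational(1, 3), P), Rational(5, 4)) = Add(Rational(5, 4), Mul(Rational(1, 3), P)))
Function('a')(r, o) = Add(Rational(-65, 12), r) (Function('a')(r, o) = Add(Add(Rational(5, 4), Mul(Rational(1, 3), Mul(-4, 5))), r) = Add(Add(Rational(5, 4), Mul(Rational(1, 3), -20)), r) = Add(Add(Rational(5, 4), Rational(-20, 3)), r) = Add(Rational(-65, 12), r))
Add(-40413, Mul(-1, Function('a')(29, -209))) = Add(-40413, Mul(-1, Add(Rational(-65, 12), 29))) = Add(-40413, Mul(-1, Rational(283, 12))) = Add(-40413, Rational(-283, 12)) = Rational(-485239, 12)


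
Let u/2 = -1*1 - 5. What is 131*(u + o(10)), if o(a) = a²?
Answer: 11528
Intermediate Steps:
u = -12 (u = 2*(-1*1 - 5) = 2*(-1 - 5) = 2*(-6) = -12)
131*(u + o(10)) = 131*(-12 + 10²) = 131*(-12 + 100) = 131*88 = 11528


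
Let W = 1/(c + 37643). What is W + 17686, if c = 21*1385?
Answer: 1180151409/66728 ≈ 17686.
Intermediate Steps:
c = 29085
W = 1/66728 (W = 1/(29085 + 37643) = 1/66728 ≈ 1.4986e-5)
W + 17686 = 1/66728 + 17686 = 1180151409/66728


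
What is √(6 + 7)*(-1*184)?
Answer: -184*√13 ≈ -663.42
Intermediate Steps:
√(6 + 7)*(-1*184) = √13*(-184) = -184*√13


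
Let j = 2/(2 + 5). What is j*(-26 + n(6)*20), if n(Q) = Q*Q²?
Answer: 8588/7 ≈ 1226.9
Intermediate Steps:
n(Q) = Q³
j = 2/7 ≈ 0.28571
j*(-26 + n(6)*20) = 2*(-26 + 6³*20)/7 = 2*(-26 + 216*20)/7 = 2*(-26 + 4320)/7 = (2/7)*4294 = 8588/7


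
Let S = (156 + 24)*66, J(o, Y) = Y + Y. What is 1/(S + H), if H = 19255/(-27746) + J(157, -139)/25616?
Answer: 177685384/2110777124553 ≈ 8.4180e-5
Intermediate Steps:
J(o, Y) = 2*Y
S = 11880 (S = 180*66 = 11880)
H = -125237367/177685384 (H = 19255/(-27746) + (2*(-139))/25616 = 19255*(-1/27746) - 278*1/25616 = -19255/27746 - 139/12808 = -125237367/177685384 ≈ -0.70483)
1/(S + H) = 1/(11880 - 125237367/177685384) = 1/(2110777124553/177685384) = 177685384/2110777124553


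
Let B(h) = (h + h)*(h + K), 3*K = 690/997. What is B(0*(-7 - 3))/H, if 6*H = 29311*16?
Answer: 0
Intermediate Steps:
K = 230/997 (K = (690/997)/3 = (690*(1/997))/3 = (⅓)*(690/997) = 230/997 ≈ 0.23069)
B(h) = 2*h*(230/997 + h) (B(h) = (h + h)*(h + 230/997) = (2*h)*(230/997 + h) = 2*h*(230/997 + h))
H = 234488/3 (H = (29311*16)/6 = (⅙)*468976 = 234488/3 ≈ 78163.)
B(0*(-7 - 3))/H = (2*(0*(-7 - 3))*(230 + 997*(0*(-7 - 3)))/997)/(234488/3) = (2*(0*(-10))*(230 + 997*(0*(-10)))/997)*(3/234488) = ((2/997)*0*(230 + 997*0))*(3/234488) = ((2/997)*0*(230 + 0))*(3/234488) = ((2/997)*0*230)*(3/234488) = 0*(3/234488) = 0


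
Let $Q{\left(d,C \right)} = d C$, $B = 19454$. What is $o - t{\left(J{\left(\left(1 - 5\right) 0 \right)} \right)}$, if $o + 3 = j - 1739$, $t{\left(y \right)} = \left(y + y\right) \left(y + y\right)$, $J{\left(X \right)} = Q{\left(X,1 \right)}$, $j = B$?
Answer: $17712$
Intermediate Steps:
$j = 19454$
$Q{\left(d,C \right)} = C d$
$J{\left(X \right)} = X$ ($J{\left(X \right)} = 1 X = X$)
$t{\left(y \right)} = 4 y^{2}$ ($t{\left(y \right)} = 2 y 2 y = 4 y^{2}$)
$o = 17712$ ($o = -3 + \left(19454 - 1739\right) = -3 + 17715 = 17712$)
$o - t{\left(J{\left(\left(1 - 5\right) 0 \right)} \right)} = 17712 - 4 \left(\left(1 - 5\right) 0\right)^{2} = 17712 - 4 \left(\left(-4\right) 0\right)^{2} = 17712 - 4 \cdot 0^{2} = 17712 - 4 \cdot 0 = 17712 - 0 = 17712 + 0 = 17712$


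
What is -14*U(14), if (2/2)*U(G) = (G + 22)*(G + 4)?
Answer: -9072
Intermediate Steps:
U(G) = (4 + G)*(22 + G) (U(G) = (G + 22)*(G + 4) = (22 + G)*(4 + G) = (4 + G)*(22 + G))
-14*U(14) = -14*(88 + 14**2 + 26*14) = -14*(88 + 196 + 364) = -14*648 = -9072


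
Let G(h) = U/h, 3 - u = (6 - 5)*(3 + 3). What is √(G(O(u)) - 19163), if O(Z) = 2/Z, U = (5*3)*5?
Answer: I*√77102/2 ≈ 138.84*I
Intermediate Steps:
u = -3 (u = 3 - (6 - 5)*(3 + 3) = 3 - 6 = -3)
U = 75 (U = 15*5 = 75)
G(h) = 75/h
√(G(O(u)) - 19163) = √(75/((2/(-3))) - 19163) = √(75/((2*(-⅓))) - 19163) = √(75/(-⅔) - 19163) = √(75*(-3/2) - 19163) = √(-225/2 - 19163) = √(-38551/2) = I*√77102/2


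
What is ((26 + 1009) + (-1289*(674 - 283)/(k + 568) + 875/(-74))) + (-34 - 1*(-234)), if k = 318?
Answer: 10725091/16391 ≈ 654.33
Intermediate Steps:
((26 + 1009) + (-1289*(674 - 283)/(k + 568) + 875/(-74))) + (-34 - 1*(-234)) = ((26 + 1009) + (-1289*(674 - 283)/(318 + 568) + 875/(-74))) + (-34 - 1*(-234)) = (1035 + (-1289/(886/391) + 875*(-1/74))) + (-34 + 234) = (1035 + (-1289/(886*(1/391)) - 875/74)) + 200 = (1035 + (-1289/886/391 - 875/74)) + 200 = (1035 + (-1289*391/886 - 875/74)) + 200 = (1035 + (-503999/886 - 875/74)) + 200 = (1035 - 9517794/16391) + 200 = 7446891/16391 + 200 = 10725091/16391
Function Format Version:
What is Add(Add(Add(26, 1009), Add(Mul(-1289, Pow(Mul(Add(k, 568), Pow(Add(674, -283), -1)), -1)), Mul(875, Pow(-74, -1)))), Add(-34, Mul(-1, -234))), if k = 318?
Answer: Rational(10725091, 16391) ≈ 654.33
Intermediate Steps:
Add(Add(Add(26, 1009), Add(Mul(-1289, Pow(Mul(Add(k, 568), Pow(Add(674, -283), -1)), -1)), Mul(875, Pow(-74, -1)))), Add(-34, Mul(-1, -234))) = Add(Add(Add(26, 1009), Add(Mul(-1289, Pow(Mul(Add(318, 568), Pow(Add(674, -283), -1)), -1)), Mul(875, Pow(-74, -1)))), Add(-34, Mul(-1, -234))) = Add(Add(1035, Add(Mul(-1289, Pow(Mul(886, Pow(391, -1)), -1)), Mul(875, Rational(-1, 74)))), Add(-34, 234)) = Add(Add(1035, Add(Mul(-1289, Pow(Mul(886, Rational(1, 391)), -1)), Rational(-875, 74))), 200) = Add(Add(1035, Add(Mul(-1289, Pow(Rational(886, 391), -1)), Rational(-875, 74))), 200) = Add(Add(1035, Add(Mul(-1289, Rational(391, 886)), Rational(-875, 74))), 200) = Add(Add(1035, Add(Rational(-503999, 886), Rational(-875, 74))), 200) = Add(Add(1035, Rational(-9517794, 16391)), 200) = Add(Rational(7446891, 16391), 200) = Rational(10725091, 16391)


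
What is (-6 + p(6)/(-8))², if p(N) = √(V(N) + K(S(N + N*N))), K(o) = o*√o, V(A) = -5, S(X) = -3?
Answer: (48 + √(-5 - 3*I*√3))²/64 ≈ 37.499 - 3.7876*I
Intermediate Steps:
K(o) = o^(3/2)
p(N) = √(-5 - 3*I*√3) (p(N) = √(-5 + (-3)^(3/2)) = √(-5 - 3*I*√3))
(-6 + p(6)/(-8))² = (-6 + √(-5 - 3*I*√3)/(-8))² = (-6 - √(-5 - 3*I*√3)/8)²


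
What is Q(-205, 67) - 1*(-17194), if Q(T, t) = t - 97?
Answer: 17164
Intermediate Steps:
Q(T, t) = -97 + t
Q(-205, 67) - 1*(-17194) = (-97 + 67) - 1*(-17194) = -30 + 17194 = 17164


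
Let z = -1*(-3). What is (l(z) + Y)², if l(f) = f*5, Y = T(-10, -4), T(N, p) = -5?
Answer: 100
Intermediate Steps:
Y = -5
z = 3
l(f) = 5*f
(l(z) + Y)² = (5*3 - 5)² = (15 - 5)² = 10² = 100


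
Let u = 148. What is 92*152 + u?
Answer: 14132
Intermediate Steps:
92*152 + u = 92*152 + 148 = 13984 + 148 = 14132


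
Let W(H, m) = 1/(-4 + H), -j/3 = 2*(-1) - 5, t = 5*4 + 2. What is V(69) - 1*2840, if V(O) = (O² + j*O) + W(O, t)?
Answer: 219051/65 ≈ 3370.0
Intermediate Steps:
t = 22 (t = 20 + 2 = 22)
j = 21 (j = -3*(2*(-1) - 5) = -3*(-2 - 5) = -3*(-7) = 21)
V(O) = O² + 1/(-4 + O) + 21*O (V(O) = (O² + 21*O) + 1/(-4 + O) = O² + 1/(-4 + O) + 21*O)
V(69) - 1*2840 = (1 + 69*(-4 + 69)*(21 + 69))/(-4 + 69) - 1*2840 = (1 + 69*65*90)/65 - 2840 = (1 + 403650)/65 - 2840 = (1/65)*403651 - 2840 = 403651/65 - 2840 = 219051/65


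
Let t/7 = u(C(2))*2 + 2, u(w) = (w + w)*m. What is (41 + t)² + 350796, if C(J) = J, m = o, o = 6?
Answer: 503677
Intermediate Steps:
m = 6
u(w) = 12*w (u(w) = (w + w)*6 = (2*w)*6 = 12*w)
t = 350 (t = 7*((12*2)*2 + 2) = 7*(24*2 + 2) = 7*(48 + 2) = 7*50 = 350)
(41 + t)² + 350796 = (41 + 350)² + 350796 = 391² + 350796 = 152881 + 350796 = 503677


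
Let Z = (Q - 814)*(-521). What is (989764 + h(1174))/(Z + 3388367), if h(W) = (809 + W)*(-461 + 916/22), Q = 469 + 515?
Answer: 1739825/36297767 ≈ 0.047932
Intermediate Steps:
Q = 984
h(W) = -3731917/11 - 4613*W/11 (h(W) = (809 + W)*(-461 + 916*(1/22)) = (809 + W)*(-461 + 458/11) = (809 + W)*(-4613/11) = -3731917/11 - 4613*W/11)
Z = -88570 (Z = (984 - 814)*(-521) = 170*(-521) = -88570)
(989764 + h(1174))/(Z + 3388367) = (989764 + (-3731917/11 - 4613/11*1174))/(-88570 + 3388367) = (989764 + (-3731917/11 - 5415662/11))/3299797 = (989764 - 9147579/11)*(1/3299797) = (1739825/11)*(1/3299797) = 1739825/36297767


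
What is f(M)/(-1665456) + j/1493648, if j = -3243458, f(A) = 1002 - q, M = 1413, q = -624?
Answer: -541292594/249159157 ≈ -2.1725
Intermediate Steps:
f(A) = 1626 (f(A) = 1002 - 1*(-624) = 1002 + 624 = 1626)
f(M)/(-1665456) + j/1493648 = 1626/(-1665456) - 3243458/1493648 = 1626*(-1/1665456) - 3243458*1/1493648 = -271/277576 - 1621729/746824 = -541292594/249159157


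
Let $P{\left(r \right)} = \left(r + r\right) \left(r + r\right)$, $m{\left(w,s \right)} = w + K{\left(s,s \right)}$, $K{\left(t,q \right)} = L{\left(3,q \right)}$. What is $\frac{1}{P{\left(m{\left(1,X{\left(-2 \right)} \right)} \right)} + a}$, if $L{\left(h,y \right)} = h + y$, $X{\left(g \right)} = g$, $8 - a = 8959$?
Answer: $- \frac{1}{8935} \approx -0.00011192$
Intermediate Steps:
$a = -8951$ ($a = 8 - 8959 = -8951$)
$K{\left(t,q \right)} = 3 + q$
$m{\left(w,s \right)} = 3 + s + w$ ($m{\left(w,s \right)} = w + \left(3 + s\right) = 3 + s + w$)
$P{\left(r \right)} = 4 r^{2}$ ($P{\left(r \right)} = 2 r 2 r = 4 r^{2}$)
$\frac{1}{P{\left(m{\left(1,X{\left(-2 \right)} \right)} \right)} + a} = \frac{1}{4 \left(3 - 2 + 1\right)^{2} - 8951} = \frac{1}{4 \cdot 2^{2} - 8951} = \frac{1}{4 \cdot 4 - 8951} = \frac{1}{16 - 8951} = \frac{1}{-8935} = - \frac{1}{8935}$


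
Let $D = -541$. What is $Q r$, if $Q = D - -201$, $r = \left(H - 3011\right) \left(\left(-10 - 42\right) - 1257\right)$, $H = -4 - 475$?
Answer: $-1553259400$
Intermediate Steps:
$H = -479$ ($H = -4 - 475 = -479$)
$r = 4568410$ ($r = \left(-479 - 3011\right) \left(\left(-10 - 42\right) - 1257\right) = - 3490 \left(\left(-10 - 42\right) - 1257\right) = - 3490 \left(-52 - 1257\right) = \left(-3490\right) \left(-1309\right) = 4568410$)
$Q = -340$ ($Q = -541 - -201 = -541 + 201 = -340$)
$Q r = \left(-340\right) 4568410 = -1553259400$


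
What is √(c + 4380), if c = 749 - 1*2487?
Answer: √2642 ≈ 51.400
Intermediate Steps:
c = -1738 (c = 749 - 2487 = -1738)
√(c + 4380) = √(-1738 + 4380) = √2642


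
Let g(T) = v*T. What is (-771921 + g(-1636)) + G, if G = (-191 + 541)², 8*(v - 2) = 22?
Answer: -657192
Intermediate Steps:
v = 19/4 (v = 2 + (⅛)*22 = 2 + 11/4 = 19/4 ≈ 4.7500)
g(T) = 19*T/4
G = 122500 (G = 350² = 122500)
(-771921 + g(-1636)) + G = (-771921 + (19/4)*(-1636)) + 122500 = (-771921 - 7771) + 122500 = -779692 + 122500 = -657192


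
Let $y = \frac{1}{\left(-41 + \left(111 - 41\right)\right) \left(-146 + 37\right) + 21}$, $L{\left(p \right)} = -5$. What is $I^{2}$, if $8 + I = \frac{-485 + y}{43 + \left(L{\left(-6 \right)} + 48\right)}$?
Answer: $\frac{13566116934841}{72921601600} \approx 186.04$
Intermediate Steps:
$y = - \frac{1}{3140}$ ($y = \frac{1}{\left(-41 + \left(111 - 41\right)\right) \left(-109\right) + 21} = \frac{1}{\left(-41 + 70\right) \left(-109\right) + 21} = \frac{1}{29 \left(-109\right) + 21} = \frac{1}{-3161 + 21} = \frac{1}{-3140} = - \frac{1}{3140} \approx -0.00031847$)
$I = - \frac{3683221}{270040}$ ($I = -8 + \frac{-485 - \frac{1}{3140}}{43 + \left(-5 + 48\right)} = -8 - \frac{1522901}{3140 \left(43 + 43\right)} = -8 - \frac{1522901}{3140 \cdot 86} = -8 - \frac{1522901}{270040} = - \frac{3683221}{270040} \approx -13.64$)
$I^{2} = \left(- \frac{3683221}{270040}\right)^{2} = \frac{13566116934841}{72921601600}$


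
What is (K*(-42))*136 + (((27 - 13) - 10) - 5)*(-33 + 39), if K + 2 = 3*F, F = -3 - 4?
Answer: 131370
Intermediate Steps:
F = -7
K = -23 (K = -2 + 3*(-7) = -2 - 21 = -23)
(K*(-42))*136 + (((27 - 13) - 10) - 5)*(-33 + 39) = -23*(-42)*136 + (((27 - 13) - 10) - 5)*(-33 + 39) = 966*136 + ((14 - 10) - 5)*6 = 131376 + (4 - 5)*6 = 131376 - 1*6 = 131376 - 6 = 131370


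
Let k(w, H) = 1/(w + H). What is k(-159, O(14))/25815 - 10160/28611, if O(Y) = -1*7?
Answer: -14512858337/40868810730 ≈ -0.35511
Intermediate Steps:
O(Y) = -7
k(w, H) = 1/(H + w)
k(-159, O(14))/25815 - 10160/28611 = 1/(-7 - 159*25815) - 10160/28611 = (1/25815)/(-166) - 10160*1/28611 = -1/166*1/25815 - 10160/28611 = -1/4285290 - 10160/28611 = -14512858337/40868810730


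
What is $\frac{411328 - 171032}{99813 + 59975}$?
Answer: $\frac{60074}{39947} \approx 1.5038$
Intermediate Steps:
$\frac{411328 - 171032}{99813 + 59975} = \frac{240296}{159788} = 240296 \cdot \frac{1}{159788} = \frac{60074}{39947}$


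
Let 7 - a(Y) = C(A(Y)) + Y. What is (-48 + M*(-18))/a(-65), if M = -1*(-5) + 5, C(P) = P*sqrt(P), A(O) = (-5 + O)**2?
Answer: 57/85732 ≈ 0.00066486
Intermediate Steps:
C(P) = P**(3/2)
a(Y) = 7 - Y - ((-5 + Y)**2)**(3/2) (a(Y) = 7 - (((-5 + Y)**2)**(3/2) + Y) = 7 - (Y + ((-5 + Y)**2)**(3/2)) = 7 + (-Y - ((-5 + Y)**2)**(3/2)) = 7 - Y - ((-5 + Y)**2)**(3/2))
M = 10 (M = 5 + 5 = 10)
(-48 + M*(-18))/a(-65) = (-48 + 10*(-18))/(7 - 1*(-65) - ((-5 - 65)**2)**(3/2)) = (-48 - 180)/(7 + 65 - ((-70)**2)**(3/2)) = -228/(7 + 65 - 4900**(3/2)) = -228/(7 + 65 - 1*343000) = -228/(7 + 65 - 343000) = -228/(-342928) = -228*(-1/342928) = 57/85732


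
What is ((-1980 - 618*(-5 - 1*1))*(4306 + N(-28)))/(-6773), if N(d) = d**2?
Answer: -8795520/6773 ≈ -1298.6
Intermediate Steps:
((-1980 - 618*(-5 - 1*1))*(4306 + N(-28)))/(-6773) = ((-1980 - 618*(-5 - 1*1))*(4306 + (-28)**2))/(-6773) = ((-1980 - 618*(-5 - 1))*(4306 + 784))*(-1/6773) = ((-1980 - 618*(-6))*5090)*(-1/6773) = ((-1980 + 3708)*5090)*(-1/6773) = (1728*5090)*(-1/6773) = 8795520*(-1/6773) = -8795520/6773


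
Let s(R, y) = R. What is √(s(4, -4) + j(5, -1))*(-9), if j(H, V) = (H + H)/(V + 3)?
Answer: -27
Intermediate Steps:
j(H, V) = 2*H/(3 + V) (j(H, V) = (2*H)/(3 + V) = 2*H/(3 + V))
√(s(4, -4) + j(5, -1))*(-9) = √(4 + 2*5/(3 - 1))*(-9) = √(4 + 2*5/2)*(-9) = √(4 + 2*5*(½))*(-9) = √(4 + 5)*(-9) = √9*(-9) = 3*(-9) = -27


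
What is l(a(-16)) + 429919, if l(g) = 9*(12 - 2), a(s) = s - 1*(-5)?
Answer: 430009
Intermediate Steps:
a(s) = 5 + s (a(s) = s + 5 = 5 + s)
l(g) = 90 (l(g) = 9*10 = 90)
l(a(-16)) + 429919 = 90 + 429919 = 430009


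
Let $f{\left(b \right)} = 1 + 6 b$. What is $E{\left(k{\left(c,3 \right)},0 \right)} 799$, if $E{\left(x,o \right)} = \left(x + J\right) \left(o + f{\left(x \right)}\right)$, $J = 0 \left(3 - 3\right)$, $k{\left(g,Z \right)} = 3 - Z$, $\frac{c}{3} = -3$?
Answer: $0$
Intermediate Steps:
$c = -9$ ($c = 3 \left(-3\right) = -9$)
$J = 0$ ($J = 0 \cdot 0 = 0$)
$E{\left(x,o \right)} = x \left(1 + o + 6 x\right)$ ($E{\left(x,o \right)} = \left(x + 0\right) \left(o + \left(1 + 6 x\right)\right) = x \left(1 + o + 6 x\right)$)
$E{\left(k{\left(c,3 \right)},0 \right)} 799 = \left(3 - 3\right) \left(1 + 0 + 6 \left(3 - 3\right)\right) 799 = 0 \left(1 + 0 + 6 \cdot 0\right) 799 = 0 \left(1 + 0 + 0\right) 799 = 0 \cdot 1 \cdot 799 = 0 \cdot 799 = 0$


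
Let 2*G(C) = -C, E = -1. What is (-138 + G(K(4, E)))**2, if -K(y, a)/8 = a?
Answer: 20164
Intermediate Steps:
K(y, a) = -8*a
G(C) = -C/2 (G(C) = (-C)/2 = -C/2)
(-138 + G(K(4, E)))**2 = (-138 - (-4)*(-1))**2 = (-138 - 1/2*8)**2 = (-138 - 4)**2 = (-142)**2 = 20164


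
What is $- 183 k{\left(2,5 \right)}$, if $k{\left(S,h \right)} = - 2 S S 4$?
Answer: $5856$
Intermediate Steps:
$k{\left(S,h \right)} = - 8 S^{2}$ ($k{\left(S,h \right)} = - 2 S^{2} \cdot 4 = - 8 S^{2}$)
$- 183 k{\left(2,5 \right)} = - 183 \left(- 8 \cdot 2^{2}\right) = - 183 \left(\left(-8\right) 4\right) = \left(-183\right) \left(-32\right) = 5856$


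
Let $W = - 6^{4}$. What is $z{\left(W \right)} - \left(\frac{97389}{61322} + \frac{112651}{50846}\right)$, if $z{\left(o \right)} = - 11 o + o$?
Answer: $\frac{10099285098451}{779494603} \approx 12956.0$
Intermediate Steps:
$W = -1296$ ($W = \left(-1\right) 1296 = -1296$)
$z{\left(o \right)} = - 10 o$
$z{\left(W \right)} - \left(\frac{97389}{61322} + \frac{112651}{50846}\right) = \left(-10\right) \left(-1296\right) - \left(\frac{97389}{61322} + \frac{112651}{50846}\right) = 12960 - \frac{2964956429}{779494603} = \frac{10099285098451}{779494603}$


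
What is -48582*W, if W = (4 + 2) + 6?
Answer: -582984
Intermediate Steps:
W = 12 (W = 6 + 6 = 12)
-48582*W = -48582*12 = -582984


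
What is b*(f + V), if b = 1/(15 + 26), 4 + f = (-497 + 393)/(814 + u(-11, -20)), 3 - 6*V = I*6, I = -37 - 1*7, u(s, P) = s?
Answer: 64835/65846 ≈ 0.98465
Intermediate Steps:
I = -44 (I = -37 - 7 = -44)
V = 89/2 (V = ½ - (-22)*6/3 = ½ - ⅙*(-264) = ½ + 44 = 89/2 ≈ 44.500)
f = -3316/803 (f = -4 + (-497 + 393)/(814 - 11) = -4 - 104/803 = -3316/803 ≈ -4.1295)
b = 1/41 ≈ 0.024390
b*(f + V) = (-3316/803 + 89/2)/41 = (1/41)*(64835/1606) = 64835/65846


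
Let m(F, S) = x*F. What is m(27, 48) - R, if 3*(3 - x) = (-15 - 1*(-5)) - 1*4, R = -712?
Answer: 919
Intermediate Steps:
x = 23/3 (x = 3 - ((-15 - 1*(-5)) - 1*4)/3 = 3 - ((-15 + 5) - 4)/3 = 3 - (-10 - 4)/3 = 3 - ⅓*(-14) = 3 + 14/3 = 23/3 ≈ 7.6667)
m(F, S) = 23*F/3
m(27, 48) - R = (23/3)*27 - 1*(-712) = 207 + 712 = 919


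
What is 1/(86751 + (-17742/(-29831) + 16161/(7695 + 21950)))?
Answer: 884339995/76718386966626 ≈ 1.1527e-5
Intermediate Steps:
1/(86751 + (-17742/(-29831) + 16161/(7695 + 21950))) = 1/(86751 + (-17742*(-1/29831) + 16161/29645)) = 1/(86751 + (17742/29831 + 16161*(1/29645))) = 1/(86751 + (17742/29831 + 16161/29645)) = 1/(86751 + 1008060381/884339995) = 1/(76718386966626/884339995) = 884339995/76718386966626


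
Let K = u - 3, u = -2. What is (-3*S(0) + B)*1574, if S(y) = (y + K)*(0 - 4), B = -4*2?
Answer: -107032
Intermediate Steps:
K = -5 (K = -2 - 3 = -5)
B = -8
S(y) = 20 - 4*y (S(y) = (y - 5)*(0 - 4) = (-5 + y)*(-4) = 20 - 4*y)
(-3*S(0) + B)*1574 = (-3*(20 - 4*0) - 8)*1574 = (-3*(20 + 0) - 8)*1574 = (-3*20 - 8)*1574 = (-60 - 8)*1574 = -68*1574 = -107032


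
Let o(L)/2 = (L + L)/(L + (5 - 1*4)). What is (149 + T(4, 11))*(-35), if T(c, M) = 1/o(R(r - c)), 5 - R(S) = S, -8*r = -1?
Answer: -1483825/284 ≈ -5224.7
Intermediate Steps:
r = ⅛ (r = -⅛*(-1) = ⅛ ≈ 0.12500)
R(S) = 5 - S
o(L) = 4*L/(1 + L) (o(L) = 2*((L + L)/(L + (5 - 1*4))) = 2*((2*L)/(L + (5 - 4))) = 2*((2*L)/(L + 1)) = 2*((2*L)/(1 + L)) = 2*(2*L/(1 + L)) = 4*L/(1 + L))
T(c, M) = (47/8 + c)/(4*(39/8 + c)) (T(c, M) = 1/(4*(5 - (⅛ - c))/(1 + (5 - (⅛ - c)))) = 1/(4*(5 + (-⅛ + c))/(1 + (5 + (-⅛ + c)))) = 1/(4*(39/8 + c)/(1 + (39/8 + c))) = 1/(4*(39/8 + c)/(47/8 + c)) = (47/8 + c)/(4*(39/8 + c)))
(149 + T(4, 11))*(-35) = (149 + (47 + 8*4)/(4*(39 + 8*4)))*(-35) = (149 + (47 + 32)/(4*(39 + 32)))*(-35) = (149 + (¼)*79/71)*(-35) = (149 + (¼)*(1/71)*79)*(-35) = (149 + 79/284)*(-35) = (42395/284)*(-35) = -1483825/284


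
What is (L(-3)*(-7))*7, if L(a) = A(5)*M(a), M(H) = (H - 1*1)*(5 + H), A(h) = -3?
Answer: -1176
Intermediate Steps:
M(H) = (-1 + H)*(5 + H) (M(H) = (H - 1)*(5 + H) = (-1 + H)*(5 + H))
L(a) = 15 - 12*a - 3*a² (L(a) = -3*(-5 + a² + 4*a) = 15 - 12*a - 3*a²)
(L(-3)*(-7))*7 = ((15 - 12*(-3) - 3*(-3)²)*(-7))*7 = ((15 + 36 - 3*9)*(-7))*7 = ((15 + 36 - 27)*(-7))*7 = (24*(-7))*7 = -168*7 = -1176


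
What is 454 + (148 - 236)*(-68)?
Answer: 6438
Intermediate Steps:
454 + (148 - 236)*(-68) = 454 - 88*(-68) = 454 + 5984 = 6438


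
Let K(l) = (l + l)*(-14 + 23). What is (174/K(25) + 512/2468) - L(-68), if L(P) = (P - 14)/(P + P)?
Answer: -27751/3146700 ≈ -0.0088191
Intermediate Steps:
K(l) = 18*l (K(l) = (2*l)*9 = 18*l)
L(P) = (-14 + P)/(2*P) (L(P) = (-14 + P)/((2*P)) = (-14 + P)*(1/(2*P)) = (-14 + P)/(2*P))
(174/K(25) + 512/2468) - L(-68) = (174/((18*25)) + 512/2468) - (-14 - 68)/(2*(-68)) = (174/450 + 512*(1/2468)) - (-1)*(-82)/(2*68) = (174*(1/450) + 128/617) - 1*41/68 = (29/75 + 128/617) - 41/68 = 27493/46275 - 41/68 = -27751/3146700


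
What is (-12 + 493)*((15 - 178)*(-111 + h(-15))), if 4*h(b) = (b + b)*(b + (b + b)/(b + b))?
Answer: 470418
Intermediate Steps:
h(b) = b*(1 + b)/2 (h(b) = ((b + b)*(b + (b + b)/(b + b)))/4 = ((2*b)*(b + (2*b)/((2*b))))/4 = ((2*b)*(b + (2*b)*(1/(2*b))))/4 = ((2*b)*(b + 1))/4 = ((2*b)*(1 + b))/4 = (2*b*(1 + b))/4 = b*(1 + b)/2)
(-12 + 493)*((15 - 178)*(-111 + h(-15))) = (-12 + 493)*((15 - 178)*(-111 + (½)*(-15)*(1 - 15))) = 481*(-163*(-111 + (½)*(-15)*(-14))) = 481*(-163*(-111 + 105)) = 481*(-163*(-6)) = 481*978 = 470418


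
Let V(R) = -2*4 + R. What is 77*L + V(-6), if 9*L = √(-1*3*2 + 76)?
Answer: -14 + 77*√70/9 ≈ 57.581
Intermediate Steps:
V(R) = -8 + R
L = √70/9 (L = √(-1*3*2 + 76)/9 = √(-3*2 + 76)/9 = √(-6 + 76)/9 = √70/9 ≈ 0.92962)
77*L + V(-6) = 77*(√70/9) + (-8 - 6) = 77*√70/9 - 14 = -14 + 77*√70/9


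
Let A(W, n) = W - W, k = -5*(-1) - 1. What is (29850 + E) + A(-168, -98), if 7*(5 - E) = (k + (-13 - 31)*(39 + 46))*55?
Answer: 414465/7 ≈ 59209.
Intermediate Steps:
k = 4 (k = 5 - 1 = 4)
A(W, n) = 0
E = 205515/7 (E = 5 - (4 + (-13 - 31)*(39 + 46))*55/7 = 5 - (4 - 44*85)*55/7 = 5 - (4 - 3740)*55/7 = 5 - (-3736)*55/7 = 5 - ⅐*(-205480) = 5 + 205480/7 = 205515/7 ≈ 29359.)
(29850 + E) + A(-168, -98) = (29850 + 205515/7) + 0 = 414465/7 + 0 = 414465/7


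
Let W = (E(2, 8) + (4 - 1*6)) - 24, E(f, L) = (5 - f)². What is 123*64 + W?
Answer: 7855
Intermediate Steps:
W = -17 (W = ((-5 + 2)² + (4 - 1*6)) - 24 = ((-3)² + (4 - 6)) - 24 = (9 - 2) - 24 = 7 - 24 = -17)
123*64 + W = 123*64 - 17 = 7872 - 17 = 7855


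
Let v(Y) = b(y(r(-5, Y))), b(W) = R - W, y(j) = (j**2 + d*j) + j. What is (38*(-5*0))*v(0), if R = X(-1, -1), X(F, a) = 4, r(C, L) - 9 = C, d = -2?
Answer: 0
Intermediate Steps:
r(C, L) = 9 + C
R = 4
y(j) = j**2 - j (y(j) = (j**2 - 2*j) + j = j**2 - j)
b(W) = 4 - W
v(Y) = -8 (v(Y) = 4 - (9 - 5)*(-1 + (9 - 5)) = 4 - 4*(-1 + 4) = 4 - 4*3 = 4 - 1*12 = 4 - 12 = -8)
(38*(-5*0))*v(0) = (38*(-5*0))*(-8) = (38*0)*(-8) = 0*(-8) = 0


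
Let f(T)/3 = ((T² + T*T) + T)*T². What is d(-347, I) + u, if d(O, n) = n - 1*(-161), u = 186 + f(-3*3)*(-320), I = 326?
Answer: -11896607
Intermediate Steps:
f(T) = 3*T²*(T + 2*T²) (f(T) = 3*(((T² + T*T) + T)*T²) = 3*(((T² + T²) + T)*T²) = 3*((2*T² + T)*T²) = 3*((T + 2*T²)*T²) = 3*(T²*(T + 2*T²)) = 3*T²*(T + 2*T²))
u = -11897094 (u = 186 + ((-3*3)³*(3 + 6*(-3*3)))*(-320) = 186 + ((-9)³*(3 + 6*(-9)))*(-320) = 186 - 729*(3 - 54)*(-320) = 186 - 729*(-51)*(-320) = 186 + 37179*(-320) = 186 - 11897280 = -11897094)
d(O, n) = 161 + n (d(O, n) = n + 161 = 161 + n)
d(-347, I) + u = (161 + 326) - 11897094 = 487 - 11897094 = -11896607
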